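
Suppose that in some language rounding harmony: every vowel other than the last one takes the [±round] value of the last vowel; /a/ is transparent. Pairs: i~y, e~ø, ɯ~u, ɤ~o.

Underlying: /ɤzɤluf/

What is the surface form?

[ozoluf]

/ɤ/ harmonizes with /u/ ([+round]) → [o]
/ɤ/ harmonizes with /u/ ([+round]) → [o]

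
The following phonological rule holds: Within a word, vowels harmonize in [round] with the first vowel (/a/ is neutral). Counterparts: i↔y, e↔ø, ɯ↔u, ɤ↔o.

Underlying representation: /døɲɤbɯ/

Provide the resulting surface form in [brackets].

/ɤ/ harmonizes with /ø/ ([+round]) → [o]
/ɯ/ harmonizes with /ø/ ([+round]) → [u]

[døɲobu]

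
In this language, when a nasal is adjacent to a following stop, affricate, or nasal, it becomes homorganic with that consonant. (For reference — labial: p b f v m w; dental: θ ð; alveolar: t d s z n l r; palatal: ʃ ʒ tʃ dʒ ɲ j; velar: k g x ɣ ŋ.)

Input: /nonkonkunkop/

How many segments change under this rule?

/n/ before /k/ (velar) → [ŋ]
/n/ before /k/ (velar) → [ŋ]
/n/ before /k/ (velar) → [ŋ]
3 segments change.

3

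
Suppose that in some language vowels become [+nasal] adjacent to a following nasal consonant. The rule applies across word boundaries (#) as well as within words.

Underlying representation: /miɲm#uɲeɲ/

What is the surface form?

/i/ before nasal /ɲ/ → [ĩ]
/u/ before nasal /ɲ/ → [ũ]
/e/ before nasal /ɲ/ → [ẽ]

[mĩɲm#ũɲẽɲ]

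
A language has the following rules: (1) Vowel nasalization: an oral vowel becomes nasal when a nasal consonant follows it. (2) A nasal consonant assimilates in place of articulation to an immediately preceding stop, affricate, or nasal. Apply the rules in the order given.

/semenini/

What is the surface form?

Rule 1: /e/ before nasal /m/ → [ẽ]
Rule 1: /e/ before nasal /n/ → [ẽ]
Rule 1: /i/ before nasal /n/ → [ĩ]
After rule 1: sẽmẽnĩni
Rule 2: no segment meets the rule's conditions; no change.

[sẽmẽnĩni]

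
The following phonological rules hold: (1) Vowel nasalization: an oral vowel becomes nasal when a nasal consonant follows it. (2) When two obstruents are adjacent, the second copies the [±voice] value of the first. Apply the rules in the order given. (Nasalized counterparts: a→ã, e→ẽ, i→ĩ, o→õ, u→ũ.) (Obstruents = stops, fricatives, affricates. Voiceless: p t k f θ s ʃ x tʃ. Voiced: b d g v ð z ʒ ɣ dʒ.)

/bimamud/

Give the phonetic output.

Rule 1: /i/ before nasal /m/ → [ĩ]
Rule 1: /a/ before nasal /m/ → [ã]
After rule 1: bĩmãmud
Rule 2: no segment meets the rule's conditions; no change.

[bĩmãmud]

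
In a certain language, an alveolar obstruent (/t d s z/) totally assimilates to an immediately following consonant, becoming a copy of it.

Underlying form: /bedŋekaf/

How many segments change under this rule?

/d/ before /ŋ/ → [ŋ] (total assimilation)
1 segment changes.

1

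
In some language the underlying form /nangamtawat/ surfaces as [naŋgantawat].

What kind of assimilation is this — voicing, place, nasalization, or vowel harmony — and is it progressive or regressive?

/n/→[ŋ] /m/→[n].
Each target copies a feature from the following segment, so the direction is regressive.

place assimilation, regressive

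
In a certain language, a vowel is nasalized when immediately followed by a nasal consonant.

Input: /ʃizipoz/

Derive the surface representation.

[ʃizipoz]

no segment meets the rule's conditions; no change.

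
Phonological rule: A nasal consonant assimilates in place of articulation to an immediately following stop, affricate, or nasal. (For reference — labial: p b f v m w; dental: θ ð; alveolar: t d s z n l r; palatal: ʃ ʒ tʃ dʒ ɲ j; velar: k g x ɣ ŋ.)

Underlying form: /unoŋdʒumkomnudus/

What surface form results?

/ŋ/ before /dʒ/ (palatal) → [ɲ]
/m/ before /k/ (velar) → [ŋ]
/m/ before /n/ (alveolar) → [n]

[unoɲdʒuŋkonnudus]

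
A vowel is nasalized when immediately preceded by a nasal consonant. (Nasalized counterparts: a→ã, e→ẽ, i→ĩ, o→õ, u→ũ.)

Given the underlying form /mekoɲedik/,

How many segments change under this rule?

2

/e/ after nasal /m/ → [ẽ]
/e/ after nasal /ɲ/ → [ẽ]
2 segments change.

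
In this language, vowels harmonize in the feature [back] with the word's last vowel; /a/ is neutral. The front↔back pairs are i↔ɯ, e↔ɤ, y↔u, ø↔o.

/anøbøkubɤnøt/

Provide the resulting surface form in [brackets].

/u/ harmonizes with /ø/ ([-back]) → [y]
/ɤ/ harmonizes with /ø/ ([-back]) → [e]

[anøbøkybenøt]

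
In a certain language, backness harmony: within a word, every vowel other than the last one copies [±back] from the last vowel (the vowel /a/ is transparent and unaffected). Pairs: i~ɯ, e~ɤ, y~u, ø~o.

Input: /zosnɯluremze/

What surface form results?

/o/ harmonizes with /e/ ([-back]) → [ø]
/ɯ/ harmonizes with /e/ ([-back]) → [i]
/u/ harmonizes with /e/ ([-back]) → [y]

[zøsnilyremze]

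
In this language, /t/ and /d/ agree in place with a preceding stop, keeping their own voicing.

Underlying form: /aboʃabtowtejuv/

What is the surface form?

[aboʃabpowtejuv]

/t/ after /b/ (labial) → [p]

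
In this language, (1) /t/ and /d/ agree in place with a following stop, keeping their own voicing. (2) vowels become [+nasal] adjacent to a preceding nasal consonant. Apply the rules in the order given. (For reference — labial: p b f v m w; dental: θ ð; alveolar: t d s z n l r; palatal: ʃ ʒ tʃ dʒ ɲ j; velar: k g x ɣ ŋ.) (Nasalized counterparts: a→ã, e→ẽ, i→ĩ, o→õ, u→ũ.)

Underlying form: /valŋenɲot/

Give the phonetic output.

Rule 1: no segment meets the rule's conditions; no change.
After rule 1: valŋenɲot
Rule 2: /e/ after nasal /ŋ/ → [ẽ]
Rule 2: /o/ after nasal /ɲ/ → [õ]

[valŋẽnɲõt]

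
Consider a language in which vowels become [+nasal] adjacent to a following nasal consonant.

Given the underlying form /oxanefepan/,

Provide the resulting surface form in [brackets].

[oxãnefepãn]

/a/ before nasal /n/ → [ã]
/a/ before nasal /n/ → [ã]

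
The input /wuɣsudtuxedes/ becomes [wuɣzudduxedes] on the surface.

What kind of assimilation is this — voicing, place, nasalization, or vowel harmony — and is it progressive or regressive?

voicing assimilation, progressive

/s/→[z] /t/→[d].
Each target copies a feature from the preceding segment, so the direction is progressive.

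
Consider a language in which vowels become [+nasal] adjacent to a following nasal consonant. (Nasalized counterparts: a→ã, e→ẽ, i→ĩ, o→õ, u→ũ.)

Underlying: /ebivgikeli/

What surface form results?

[ebivgikeli]

no segment meets the rule's conditions; no change.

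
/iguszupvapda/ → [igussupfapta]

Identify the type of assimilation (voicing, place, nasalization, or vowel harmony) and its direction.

voicing assimilation, progressive

/z/→[s] /v/→[f] /d/→[t].
Each target copies a feature from the preceding segment, so the direction is progressive.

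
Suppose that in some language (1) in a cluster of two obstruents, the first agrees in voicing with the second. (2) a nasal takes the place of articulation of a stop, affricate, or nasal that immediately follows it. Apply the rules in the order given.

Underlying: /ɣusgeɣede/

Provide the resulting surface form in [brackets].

Rule 1: /s/ before /g/ (voiced) → [z]
After rule 1: ɣuzgeɣede
Rule 2: no segment meets the rule's conditions; no change.

[ɣuzgeɣede]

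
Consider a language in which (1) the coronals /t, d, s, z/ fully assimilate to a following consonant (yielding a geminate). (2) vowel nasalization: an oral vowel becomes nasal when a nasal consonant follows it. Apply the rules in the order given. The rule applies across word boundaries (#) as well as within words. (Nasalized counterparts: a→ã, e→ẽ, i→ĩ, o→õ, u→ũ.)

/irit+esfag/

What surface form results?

Rule 1: /s/ before /f/ → [f] (total assimilation)
After rule 1: irit+effag
Rule 2: no segment meets the rule's conditions; no change.

[irit+effag]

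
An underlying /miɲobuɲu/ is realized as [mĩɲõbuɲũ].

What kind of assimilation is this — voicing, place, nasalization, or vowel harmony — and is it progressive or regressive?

/i/→[ĩ] /o/→[õ] /u/→[ũ].
Each target copies a feature from the preceding segment, so the direction is progressive.

nasalization, progressive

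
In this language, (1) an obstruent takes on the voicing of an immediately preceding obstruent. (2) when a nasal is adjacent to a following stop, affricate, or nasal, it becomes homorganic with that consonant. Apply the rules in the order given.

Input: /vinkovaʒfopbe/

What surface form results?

Rule 1: /f/ after /ʒ/ (voiced) → [v]
Rule 1: /b/ after /p/ (voiceless) → [p]
After rule 1: vinkovaʒvoppe
Rule 2: /n/ before /k/ (velar) → [ŋ]

[viŋkovaʒvoppe]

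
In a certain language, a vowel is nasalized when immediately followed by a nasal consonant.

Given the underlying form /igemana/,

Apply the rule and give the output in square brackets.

/e/ before nasal /m/ → [ẽ]
/a/ before nasal /n/ → [ã]

[igẽmãna]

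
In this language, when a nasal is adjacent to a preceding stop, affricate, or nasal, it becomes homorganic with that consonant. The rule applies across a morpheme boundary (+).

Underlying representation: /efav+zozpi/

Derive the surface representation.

no segment meets the rule's conditions; no change.

[efav+zozpi]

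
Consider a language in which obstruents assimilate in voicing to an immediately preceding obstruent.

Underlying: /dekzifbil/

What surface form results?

/z/ after /k/ (voiceless) → [s]
/b/ after /f/ (voiceless) → [p]

[deksifpil]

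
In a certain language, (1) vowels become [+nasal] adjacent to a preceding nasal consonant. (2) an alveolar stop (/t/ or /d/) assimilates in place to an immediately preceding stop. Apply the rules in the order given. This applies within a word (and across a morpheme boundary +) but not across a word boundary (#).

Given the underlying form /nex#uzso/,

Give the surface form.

[nẽx#uzso]

Rule 1: /e/ after nasal /n/ → [ẽ]
After rule 1: nẽx#uzso
Rule 2: no segment meets the rule's conditions; no change.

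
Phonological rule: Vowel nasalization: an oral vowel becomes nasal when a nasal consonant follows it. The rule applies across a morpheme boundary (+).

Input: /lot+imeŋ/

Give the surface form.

/i/ before nasal /m/ → [ĩ]
/e/ before nasal /ŋ/ → [ẽ]

[lot+ĩmẽŋ]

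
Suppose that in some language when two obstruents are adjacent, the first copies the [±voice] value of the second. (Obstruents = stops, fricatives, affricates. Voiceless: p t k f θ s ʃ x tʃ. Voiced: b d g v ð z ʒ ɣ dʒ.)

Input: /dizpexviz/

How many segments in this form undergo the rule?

2

/z/ before /p/ (voiceless) → [s]
/x/ before /v/ (voiced) → [ɣ]
2 segments change.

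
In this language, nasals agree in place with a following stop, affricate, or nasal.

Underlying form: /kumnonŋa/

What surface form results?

[kunnoŋŋa]

/m/ before /n/ (alveolar) → [n]
/n/ before /ŋ/ (velar) → [ŋ]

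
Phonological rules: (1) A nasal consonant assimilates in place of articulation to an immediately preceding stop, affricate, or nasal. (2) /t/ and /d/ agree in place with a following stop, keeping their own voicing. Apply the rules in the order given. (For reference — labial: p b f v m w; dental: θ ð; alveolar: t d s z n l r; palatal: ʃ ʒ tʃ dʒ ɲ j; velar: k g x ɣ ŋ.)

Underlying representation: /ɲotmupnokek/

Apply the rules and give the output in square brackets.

[ɲotnupmokek]

Rule 1: /m/ after /t/ (alveolar) → [n]
Rule 1: /n/ after /p/ (labial) → [m]
After rule 1: ɲotnupmokek
Rule 2: no segment meets the rule's conditions; no change.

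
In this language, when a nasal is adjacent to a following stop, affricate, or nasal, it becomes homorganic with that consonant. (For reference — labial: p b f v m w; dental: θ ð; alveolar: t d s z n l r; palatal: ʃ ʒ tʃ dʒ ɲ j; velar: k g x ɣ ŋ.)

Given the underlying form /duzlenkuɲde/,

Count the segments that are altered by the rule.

/n/ before /k/ (velar) → [ŋ]
/ɲ/ before /d/ (alveolar) → [n]
2 segments change.

2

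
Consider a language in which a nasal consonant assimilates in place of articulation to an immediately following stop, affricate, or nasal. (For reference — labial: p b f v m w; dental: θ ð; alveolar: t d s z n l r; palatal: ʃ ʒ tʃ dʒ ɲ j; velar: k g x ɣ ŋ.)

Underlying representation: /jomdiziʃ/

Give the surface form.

/m/ before /d/ (alveolar) → [n]

[jondiziʃ]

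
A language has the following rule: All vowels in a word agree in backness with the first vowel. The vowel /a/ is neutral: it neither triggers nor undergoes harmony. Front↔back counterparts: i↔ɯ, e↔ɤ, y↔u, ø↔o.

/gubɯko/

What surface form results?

[gubɯko]

no segment meets the rule's conditions; no change.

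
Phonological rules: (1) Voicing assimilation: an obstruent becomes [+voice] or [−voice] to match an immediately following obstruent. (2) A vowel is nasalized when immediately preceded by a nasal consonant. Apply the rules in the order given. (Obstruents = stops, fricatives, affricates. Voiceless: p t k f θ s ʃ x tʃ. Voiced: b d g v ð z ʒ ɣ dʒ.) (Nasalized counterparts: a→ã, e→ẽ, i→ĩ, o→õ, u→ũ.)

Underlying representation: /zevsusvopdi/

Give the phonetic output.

Rule 1: /v/ before /s/ (voiceless) → [f]
Rule 1: /s/ before /v/ (voiced) → [z]
Rule 1: /p/ before /d/ (voiced) → [b]
After rule 1: zefsuzvobdi
Rule 2: no segment meets the rule's conditions; no change.

[zefsuzvobdi]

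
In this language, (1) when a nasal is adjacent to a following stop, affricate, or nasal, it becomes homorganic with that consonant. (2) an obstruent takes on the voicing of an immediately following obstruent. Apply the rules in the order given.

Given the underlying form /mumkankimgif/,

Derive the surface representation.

[muŋkaŋkiŋgif]

Rule 1: /m/ before /k/ (velar) → [ŋ]
Rule 1: /n/ before /k/ (velar) → [ŋ]
Rule 1: /m/ before /g/ (velar) → [ŋ]
After rule 1: muŋkaŋkiŋgif
Rule 2: no segment meets the rule's conditions; no change.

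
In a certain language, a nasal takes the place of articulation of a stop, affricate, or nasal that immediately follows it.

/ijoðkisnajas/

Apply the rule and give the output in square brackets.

[ijoðkisnajas]

no segment meets the rule's conditions; no change.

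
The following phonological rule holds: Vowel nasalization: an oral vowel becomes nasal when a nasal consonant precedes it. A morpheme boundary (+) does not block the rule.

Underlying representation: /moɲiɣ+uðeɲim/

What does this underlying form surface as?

[mõɲĩɣ+uðeɲĩm]

/o/ after nasal /m/ → [õ]
/i/ after nasal /ɲ/ → [ĩ]
/i/ after nasal /ɲ/ → [ĩ]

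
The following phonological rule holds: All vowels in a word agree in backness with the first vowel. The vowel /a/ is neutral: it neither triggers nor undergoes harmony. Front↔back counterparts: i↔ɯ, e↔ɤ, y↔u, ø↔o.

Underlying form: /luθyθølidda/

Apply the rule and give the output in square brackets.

[luθuθolɯdda]

/y/ harmonizes with /u/ ([+back]) → [u]
/ø/ harmonizes with /u/ ([+back]) → [o]
/i/ harmonizes with /u/ ([+back]) → [ɯ]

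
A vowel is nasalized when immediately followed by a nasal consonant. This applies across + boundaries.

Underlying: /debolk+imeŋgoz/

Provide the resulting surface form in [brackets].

[debolk+ĩmẽŋgoz]

/i/ before nasal /m/ → [ĩ]
/e/ before nasal /ŋ/ → [ẽ]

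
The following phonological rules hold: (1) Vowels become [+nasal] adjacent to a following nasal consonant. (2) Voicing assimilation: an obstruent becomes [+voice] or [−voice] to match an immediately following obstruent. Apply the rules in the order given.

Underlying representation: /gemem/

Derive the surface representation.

[gẽmẽm]

Rule 1: /e/ before nasal /m/ → [ẽ]
Rule 1: /e/ before nasal /m/ → [ẽ]
After rule 1: gẽmẽm
Rule 2: no segment meets the rule's conditions; no change.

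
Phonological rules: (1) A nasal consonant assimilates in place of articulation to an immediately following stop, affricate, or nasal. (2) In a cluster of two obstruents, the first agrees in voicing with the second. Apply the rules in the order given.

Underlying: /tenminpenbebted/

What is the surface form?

[temmimpembepted]

Rule 1: /n/ before /m/ (labial) → [m]
Rule 1: /n/ before /p/ (labial) → [m]
Rule 1: /n/ before /b/ (labial) → [m]
After rule 1: temmimpembebted
Rule 2: /b/ before /t/ (voiceless) → [p]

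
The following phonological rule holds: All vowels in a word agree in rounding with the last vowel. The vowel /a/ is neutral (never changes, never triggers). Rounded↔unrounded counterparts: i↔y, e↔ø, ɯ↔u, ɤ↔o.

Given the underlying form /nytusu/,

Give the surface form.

no segment meets the rule's conditions; no change.

[nytusu]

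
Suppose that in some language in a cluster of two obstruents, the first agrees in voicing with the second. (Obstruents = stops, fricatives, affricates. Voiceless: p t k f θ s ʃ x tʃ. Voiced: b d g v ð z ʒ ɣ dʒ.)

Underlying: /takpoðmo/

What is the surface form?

[takpoðmo]

no segment meets the rule's conditions; no change.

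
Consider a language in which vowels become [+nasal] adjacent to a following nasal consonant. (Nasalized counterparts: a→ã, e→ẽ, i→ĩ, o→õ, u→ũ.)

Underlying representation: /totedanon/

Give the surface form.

[totedãnõn]

/a/ before nasal /n/ → [ã]
/o/ before nasal /n/ → [õ]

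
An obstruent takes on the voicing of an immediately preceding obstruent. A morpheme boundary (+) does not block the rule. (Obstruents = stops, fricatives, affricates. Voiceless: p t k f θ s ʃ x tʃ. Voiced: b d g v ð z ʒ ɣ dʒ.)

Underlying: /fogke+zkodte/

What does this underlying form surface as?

[fogge+zgodde]

/k/ after /g/ (voiced) → [g]
/k/ after /z/ (voiced) → [g]
/t/ after /d/ (voiced) → [d]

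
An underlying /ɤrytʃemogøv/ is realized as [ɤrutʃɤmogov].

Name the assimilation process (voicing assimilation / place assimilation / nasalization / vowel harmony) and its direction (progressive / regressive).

vowel harmony, progressive

/y/→[u] /e/→[ɤ] /ø/→[o].
Vowels agree with the first vowel, so the harmony is progressive.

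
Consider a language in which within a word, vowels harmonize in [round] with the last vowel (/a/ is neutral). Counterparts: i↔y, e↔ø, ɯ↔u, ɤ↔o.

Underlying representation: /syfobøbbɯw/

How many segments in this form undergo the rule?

/y/ harmonizes with /ɯ/ ([-round]) → [i]
/o/ harmonizes with /ɯ/ ([-round]) → [ɤ]
/ø/ harmonizes with /ɯ/ ([-round]) → [e]
3 segments change.

3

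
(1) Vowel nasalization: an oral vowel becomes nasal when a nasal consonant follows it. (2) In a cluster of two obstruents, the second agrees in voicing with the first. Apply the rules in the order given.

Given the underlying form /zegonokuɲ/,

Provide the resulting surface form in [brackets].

Rule 1: /o/ before nasal /n/ → [õ]
Rule 1: /u/ before nasal /ɲ/ → [ũ]
After rule 1: zegõnokũɲ
Rule 2: no segment meets the rule's conditions; no change.

[zegõnokũɲ]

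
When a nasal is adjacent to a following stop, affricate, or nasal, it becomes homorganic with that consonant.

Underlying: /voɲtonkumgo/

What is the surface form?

[vontoŋkuŋgo]

/ɲ/ before /t/ (alveolar) → [n]
/n/ before /k/ (velar) → [ŋ]
/m/ before /g/ (velar) → [ŋ]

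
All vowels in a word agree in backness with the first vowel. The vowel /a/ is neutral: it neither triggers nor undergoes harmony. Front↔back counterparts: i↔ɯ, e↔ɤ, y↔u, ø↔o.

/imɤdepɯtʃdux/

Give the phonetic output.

/ɤ/ harmonizes with /i/ ([-back]) → [e]
/ɯ/ harmonizes with /i/ ([-back]) → [i]
/u/ harmonizes with /i/ ([-back]) → [y]

[imedepitʃdyx]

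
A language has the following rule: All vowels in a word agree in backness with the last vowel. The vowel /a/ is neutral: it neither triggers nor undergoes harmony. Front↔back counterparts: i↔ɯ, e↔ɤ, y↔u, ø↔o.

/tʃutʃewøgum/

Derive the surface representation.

/e/ harmonizes with /u/ ([+back]) → [ɤ]
/ø/ harmonizes with /u/ ([+back]) → [o]

[tʃutʃɤwogum]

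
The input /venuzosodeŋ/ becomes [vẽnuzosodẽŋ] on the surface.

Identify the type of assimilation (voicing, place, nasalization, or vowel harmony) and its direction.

/e/→[ẽ] /e/→[ẽ].
Each target copies a feature from the following segment, so the direction is regressive.

nasalization, regressive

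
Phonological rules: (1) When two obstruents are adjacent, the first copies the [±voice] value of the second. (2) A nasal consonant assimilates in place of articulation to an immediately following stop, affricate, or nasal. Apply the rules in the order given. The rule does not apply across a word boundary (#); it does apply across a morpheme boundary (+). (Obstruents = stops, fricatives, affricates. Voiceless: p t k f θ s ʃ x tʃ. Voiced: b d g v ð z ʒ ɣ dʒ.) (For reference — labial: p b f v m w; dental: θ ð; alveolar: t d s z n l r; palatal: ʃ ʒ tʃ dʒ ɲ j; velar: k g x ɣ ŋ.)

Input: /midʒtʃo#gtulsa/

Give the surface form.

[mitʃtʃo#ktulsa]

Rule 1: /dʒ/ before /tʃ/ (voiceless) → [tʃ]
Rule 1: /g/ before /t/ (voiceless) → [k]
After rule 1: mitʃtʃo#ktulsa
Rule 2: no segment meets the rule's conditions; no change.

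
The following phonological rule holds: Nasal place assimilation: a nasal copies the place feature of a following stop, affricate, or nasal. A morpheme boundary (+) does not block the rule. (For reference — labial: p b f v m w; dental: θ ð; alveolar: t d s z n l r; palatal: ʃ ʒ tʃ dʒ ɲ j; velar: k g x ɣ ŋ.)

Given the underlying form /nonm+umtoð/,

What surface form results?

/n/ before /m/ (labial) → [m]
/m/ before /t/ (alveolar) → [n]

[nomm+untoð]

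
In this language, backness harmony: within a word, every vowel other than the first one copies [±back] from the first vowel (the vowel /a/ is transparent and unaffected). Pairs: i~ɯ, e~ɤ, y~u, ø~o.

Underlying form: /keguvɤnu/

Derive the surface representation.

[kegyveny]

/u/ harmonizes with /e/ ([-back]) → [y]
/ɤ/ harmonizes with /e/ ([-back]) → [e]
/u/ harmonizes with /e/ ([-back]) → [y]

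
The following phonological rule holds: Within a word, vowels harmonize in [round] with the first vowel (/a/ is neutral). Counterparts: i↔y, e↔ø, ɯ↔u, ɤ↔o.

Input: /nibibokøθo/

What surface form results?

[nibibɤkeθɤ]

/o/ harmonizes with /i/ ([-round]) → [ɤ]
/ø/ harmonizes with /i/ ([-round]) → [e]
/o/ harmonizes with /i/ ([-round]) → [ɤ]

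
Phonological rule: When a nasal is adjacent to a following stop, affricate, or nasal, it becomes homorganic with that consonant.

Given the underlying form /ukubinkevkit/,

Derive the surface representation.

/n/ before /k/ (velar) → [ŋ]

[ukubiŋkevkit]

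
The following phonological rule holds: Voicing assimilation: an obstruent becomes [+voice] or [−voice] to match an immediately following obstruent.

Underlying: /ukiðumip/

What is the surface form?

no segment meets the rule's conditions; no change.

[ukiðumip]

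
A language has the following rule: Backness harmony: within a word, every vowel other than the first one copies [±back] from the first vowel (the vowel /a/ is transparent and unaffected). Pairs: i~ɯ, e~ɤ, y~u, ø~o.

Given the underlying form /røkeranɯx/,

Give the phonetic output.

[røkeranix]

/ɯ/ harmonizes with /ø/ ([-back]) → [i]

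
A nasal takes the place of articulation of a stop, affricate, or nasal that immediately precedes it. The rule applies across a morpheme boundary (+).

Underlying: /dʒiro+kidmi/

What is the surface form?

/m/ after /d/ (alveolar) → [n]

[dʒiro+kidni]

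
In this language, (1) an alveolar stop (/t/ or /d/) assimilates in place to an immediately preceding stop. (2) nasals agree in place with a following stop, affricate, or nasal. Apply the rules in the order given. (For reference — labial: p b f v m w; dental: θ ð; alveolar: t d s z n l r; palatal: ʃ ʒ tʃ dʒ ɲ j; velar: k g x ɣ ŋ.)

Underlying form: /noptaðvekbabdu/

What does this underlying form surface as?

Rule 1: /t/ after /p/ (labial) → [p]
Rule 1: /d/ after /b/ (labial) → [b]
After rule 1: noppaðvekbabbu
Rule 2: no segment meets the rule's conditions; no change.

[noppaðvekbabbu]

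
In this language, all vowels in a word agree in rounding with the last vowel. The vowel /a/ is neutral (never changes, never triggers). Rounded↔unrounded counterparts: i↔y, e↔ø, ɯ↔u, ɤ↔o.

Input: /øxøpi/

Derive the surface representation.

[exepi]

/ø/ harmonizes with /i/ ([-round]) → [e]
/ø/ harmonizes with /i/ ([-round]) → [e]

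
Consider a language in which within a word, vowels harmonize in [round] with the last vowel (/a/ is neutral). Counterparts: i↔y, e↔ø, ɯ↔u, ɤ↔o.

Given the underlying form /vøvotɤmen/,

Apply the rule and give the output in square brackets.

[vevɤtɤmen]

/ø/ harmonizes with /e/ ([-round]) → [e]
/o/ harmonizes with /e/ ([-round]) → [ɤ]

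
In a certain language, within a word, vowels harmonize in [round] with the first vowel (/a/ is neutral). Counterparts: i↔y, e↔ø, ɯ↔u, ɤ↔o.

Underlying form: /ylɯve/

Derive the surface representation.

[yluvø]

/ɯ/ harmonizes with /y/ ([+round]) → [u]
/e/ harmonizes with /y/ ([+round]) → [ø]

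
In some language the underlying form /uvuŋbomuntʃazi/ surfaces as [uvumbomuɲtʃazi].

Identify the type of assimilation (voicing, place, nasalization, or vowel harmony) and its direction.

/ŋ/→[m] /n/→[ɲ].
Each target copies a feature from the following segment, so the direction is regressive.

place assimilation, regressive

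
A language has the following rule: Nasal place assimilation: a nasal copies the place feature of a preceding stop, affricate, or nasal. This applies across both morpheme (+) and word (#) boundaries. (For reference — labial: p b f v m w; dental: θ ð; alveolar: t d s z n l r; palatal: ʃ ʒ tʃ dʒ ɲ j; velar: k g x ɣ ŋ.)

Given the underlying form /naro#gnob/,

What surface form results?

/n/ after /g/ (velar) → [ŋ]

[naro#gŋob]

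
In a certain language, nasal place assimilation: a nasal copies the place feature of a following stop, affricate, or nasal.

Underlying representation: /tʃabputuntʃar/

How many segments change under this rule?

/n/ before /tʃ/ (palatal) → [ɲ]
1 segment changes.

1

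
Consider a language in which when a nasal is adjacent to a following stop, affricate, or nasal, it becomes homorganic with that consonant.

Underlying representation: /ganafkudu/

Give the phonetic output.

no segment meets the rule's conditions; no change.

[ganafkudu]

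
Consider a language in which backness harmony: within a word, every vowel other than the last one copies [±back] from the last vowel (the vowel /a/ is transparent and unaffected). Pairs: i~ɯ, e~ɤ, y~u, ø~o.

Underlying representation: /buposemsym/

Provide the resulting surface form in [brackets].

/u/ harmonizes with /y/ ([-back]) → [y]
/o/ harmonizes with /y/ ([-back]) → [ø]

[bypøsemsym]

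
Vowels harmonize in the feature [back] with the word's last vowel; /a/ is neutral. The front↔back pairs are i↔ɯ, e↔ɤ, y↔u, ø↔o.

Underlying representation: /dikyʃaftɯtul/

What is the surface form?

[dɯkuʃaftɯtul]

/i/ harmonizes with /u/ ([+back]) → [ɯ]
/y/ harmonizes with /u/ ([+back]) → [u]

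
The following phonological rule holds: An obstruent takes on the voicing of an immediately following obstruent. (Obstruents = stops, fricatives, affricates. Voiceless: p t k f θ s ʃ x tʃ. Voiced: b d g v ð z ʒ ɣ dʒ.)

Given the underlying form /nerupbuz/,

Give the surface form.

/p/ before /b/ (voiced) → [b]

[nerubbuz]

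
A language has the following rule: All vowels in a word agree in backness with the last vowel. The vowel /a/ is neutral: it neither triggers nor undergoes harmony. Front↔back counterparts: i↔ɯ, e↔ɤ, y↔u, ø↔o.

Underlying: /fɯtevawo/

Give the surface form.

/e/ harmonizes with /o/ ([+back]) → [ɤ]

[fɯtɤvawo]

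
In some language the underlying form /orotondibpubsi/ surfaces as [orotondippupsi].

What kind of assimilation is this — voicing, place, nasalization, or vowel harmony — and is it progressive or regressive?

voicing assimilation, regressive

/b/→[p] /b/→[p].
Each target copies a feature from the following segment, so the direction is regressive.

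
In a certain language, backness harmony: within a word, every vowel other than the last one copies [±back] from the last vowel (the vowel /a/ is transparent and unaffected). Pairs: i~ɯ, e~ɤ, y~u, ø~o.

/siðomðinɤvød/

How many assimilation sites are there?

2

/o/ harmonizes with /ø/ ([-back]) → [ø]
/ɤ/ harmonizes with /ø/ ([-back]) → [e]
2 segments change.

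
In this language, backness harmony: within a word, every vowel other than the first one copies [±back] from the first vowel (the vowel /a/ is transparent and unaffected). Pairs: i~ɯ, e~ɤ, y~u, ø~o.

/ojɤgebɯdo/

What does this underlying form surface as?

/e/ harmonizes with /o/ ([+back]) → [ɤ]

[ojɤgɤbɯdo]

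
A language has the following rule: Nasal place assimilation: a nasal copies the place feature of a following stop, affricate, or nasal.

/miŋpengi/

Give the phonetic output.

/ŋ/ before /p/ (labial) → [m]
/n/ before /g/ (velar) → [ŋ]

[mimpeŋgi]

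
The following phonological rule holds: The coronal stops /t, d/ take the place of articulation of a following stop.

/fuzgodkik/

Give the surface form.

/d/ before /k/ (velar) → [g]

[fuzgogkik]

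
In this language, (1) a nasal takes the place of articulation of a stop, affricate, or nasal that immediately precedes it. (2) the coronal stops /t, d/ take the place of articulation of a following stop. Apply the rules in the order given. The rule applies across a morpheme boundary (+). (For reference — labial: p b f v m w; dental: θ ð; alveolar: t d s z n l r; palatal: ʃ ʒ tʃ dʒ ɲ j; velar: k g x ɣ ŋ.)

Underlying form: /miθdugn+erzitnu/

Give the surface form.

Rule 1: /n/ after /g/ (velar) → [ŋ]
After rule 1: miθdugŋ+erzitnu
Rule 2: no segment meets the rule's conditions; no change.

[miθdugŋ+erzitnu]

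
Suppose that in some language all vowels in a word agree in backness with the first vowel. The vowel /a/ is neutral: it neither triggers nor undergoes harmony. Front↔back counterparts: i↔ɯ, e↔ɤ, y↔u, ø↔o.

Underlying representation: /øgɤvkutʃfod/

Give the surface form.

[øgevkytʃfød]

/ɤ/ harmonizes with /ø/ ([-back]) → [e]
/u/ harmonizes with /ø/ ([-back]) → [y]
/o/ harmonizes with /ø/ ([-back]) → [ø]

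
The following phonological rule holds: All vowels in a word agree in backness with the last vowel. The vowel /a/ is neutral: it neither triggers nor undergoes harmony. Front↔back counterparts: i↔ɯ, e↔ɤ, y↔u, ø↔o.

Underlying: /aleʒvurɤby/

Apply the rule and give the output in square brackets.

[aleʒvyreby]

/u/ harmonizes with /y/ ([-back]) → [y]
/ɤ/ harmonizes with /y/ ([-back]) → [e]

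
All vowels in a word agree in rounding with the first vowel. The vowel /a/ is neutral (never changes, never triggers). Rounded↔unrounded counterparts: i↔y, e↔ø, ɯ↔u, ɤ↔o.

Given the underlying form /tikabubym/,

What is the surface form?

[tikabɯbim]

/u/ harmonizes with /i/ ([-round]) → [ɯ]
/y/ harmonizes with /i/ ([-round]) → [i]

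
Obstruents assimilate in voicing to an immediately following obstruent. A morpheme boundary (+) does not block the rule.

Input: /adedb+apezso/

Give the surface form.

/z/ before /s/ (voiceless) → [s]

[adedb+apesso]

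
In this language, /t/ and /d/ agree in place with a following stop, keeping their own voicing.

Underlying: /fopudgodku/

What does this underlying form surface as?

[fopuggogku]

/d/ before /g/ (velar) → [g]
/d/ before /k/ (velar) → [g]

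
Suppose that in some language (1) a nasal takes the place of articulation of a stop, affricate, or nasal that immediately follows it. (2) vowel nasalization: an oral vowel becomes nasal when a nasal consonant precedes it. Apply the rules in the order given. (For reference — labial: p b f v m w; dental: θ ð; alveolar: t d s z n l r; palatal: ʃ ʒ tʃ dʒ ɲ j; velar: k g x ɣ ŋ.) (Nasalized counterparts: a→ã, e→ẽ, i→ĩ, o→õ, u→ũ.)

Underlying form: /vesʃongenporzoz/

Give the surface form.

Rule 1: /n/ before /g/ (velar) → [ŋ]
Rule 1: /n/ before /p/ (labial) → [m]
After rule 1: vesʃoŋgemporzoz
Rule 2: no segment meets the rule's conditions; no change.

[vesʃoŋgemporzoz]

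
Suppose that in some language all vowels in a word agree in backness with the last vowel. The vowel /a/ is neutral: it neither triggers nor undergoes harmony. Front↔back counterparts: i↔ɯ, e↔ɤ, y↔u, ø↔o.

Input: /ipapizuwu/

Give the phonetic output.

/i/ harmonizes with /u/ ([+back]) → [ɯ]
/i/ harmonizes with /u/ ([+back]) → [ɯ]

[ɯpapɯzuwu]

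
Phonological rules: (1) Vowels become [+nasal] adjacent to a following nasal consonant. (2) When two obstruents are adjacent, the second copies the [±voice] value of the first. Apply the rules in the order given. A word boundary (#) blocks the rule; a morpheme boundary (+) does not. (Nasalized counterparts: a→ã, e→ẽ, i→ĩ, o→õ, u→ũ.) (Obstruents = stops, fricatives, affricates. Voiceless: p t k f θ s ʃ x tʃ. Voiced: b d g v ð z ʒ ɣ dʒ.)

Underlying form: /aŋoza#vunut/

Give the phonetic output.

[ãŋoza#vũnut]

Rule 1: /a/ before nasal /ŋ/ → [ã]
Rule 1: /u/ before nasal /n/ → [ũ]
After rule 1: ãŋoza#vũnut
Rule 2: no segment meets the rule's conditions; no change.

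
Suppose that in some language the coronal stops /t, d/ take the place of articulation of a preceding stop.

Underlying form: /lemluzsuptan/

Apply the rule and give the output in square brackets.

[lemluzsuppan]

/t/ after /p/ (labial) → [p]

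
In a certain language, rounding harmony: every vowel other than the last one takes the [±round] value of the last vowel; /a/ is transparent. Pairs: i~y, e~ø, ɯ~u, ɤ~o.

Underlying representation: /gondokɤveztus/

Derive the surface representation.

[gondokovøztus]

/ɤ/ harmonizes with /u/ ([+round]) → [o]
/e/ harmonizes with /u/ ([+round]) → [ø]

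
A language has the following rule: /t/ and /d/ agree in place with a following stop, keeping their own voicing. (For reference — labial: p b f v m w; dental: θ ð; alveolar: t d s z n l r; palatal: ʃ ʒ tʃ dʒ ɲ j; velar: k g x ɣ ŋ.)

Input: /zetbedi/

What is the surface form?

[zepbedi]

/t/ before /b/ (labial) → [p]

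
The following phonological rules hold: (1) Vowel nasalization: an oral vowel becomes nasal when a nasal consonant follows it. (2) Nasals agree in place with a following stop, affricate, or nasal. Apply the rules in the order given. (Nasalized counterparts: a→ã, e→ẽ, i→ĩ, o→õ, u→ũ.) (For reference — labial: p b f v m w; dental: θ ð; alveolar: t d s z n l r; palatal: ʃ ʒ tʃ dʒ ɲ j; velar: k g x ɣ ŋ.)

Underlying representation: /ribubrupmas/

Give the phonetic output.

[ribubrupmas]

Rule 1: no segment meets the rule's conditions; no change.
After rule 1: ribubrupmas
Rule 2: no segment meets the rule's conditions; no change.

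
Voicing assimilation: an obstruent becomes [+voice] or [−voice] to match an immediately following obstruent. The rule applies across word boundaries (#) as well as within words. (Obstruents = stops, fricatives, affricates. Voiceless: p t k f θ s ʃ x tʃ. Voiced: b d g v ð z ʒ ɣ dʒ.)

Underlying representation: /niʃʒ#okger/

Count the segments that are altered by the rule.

/ʃ/ before /ʒ/ (voiced) → [ʒ]
/k/ before /g/ (voiced) → [g]
2 segments change.

2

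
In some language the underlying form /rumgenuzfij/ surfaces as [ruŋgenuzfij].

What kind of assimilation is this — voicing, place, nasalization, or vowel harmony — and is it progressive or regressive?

place assimilation, regressive

/m/→[ŋ].
Each target copies a feature from the following segment, so the direction is regressive.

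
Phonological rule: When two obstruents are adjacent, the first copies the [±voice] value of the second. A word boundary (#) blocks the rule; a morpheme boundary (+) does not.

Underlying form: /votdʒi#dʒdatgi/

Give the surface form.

/t/ before /dʒ/ (voiced) → [d]
/t/ before /g/ (voiced) → [d]

[voddʒi#dʒdadgi]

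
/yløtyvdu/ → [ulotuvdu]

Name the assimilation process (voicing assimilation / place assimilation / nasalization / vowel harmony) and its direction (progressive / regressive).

vowel harmony, regressive

/y/→[u] /ø/→[o] /y/→[u].
Vowels agree with the last vowel, so the harmony is regressive.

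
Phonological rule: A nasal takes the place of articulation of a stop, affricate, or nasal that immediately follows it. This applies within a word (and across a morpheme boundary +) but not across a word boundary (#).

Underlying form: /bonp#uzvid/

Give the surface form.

[bomp#uzvid]

/n/ before /p/ (labial) → [m]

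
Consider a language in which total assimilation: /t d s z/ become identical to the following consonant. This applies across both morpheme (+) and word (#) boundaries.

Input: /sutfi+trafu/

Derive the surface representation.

[suffi+rrafu]

/t/ before /f/ → [f] (total assimilation)
/t/ before /r/ → [r] (total assimilation)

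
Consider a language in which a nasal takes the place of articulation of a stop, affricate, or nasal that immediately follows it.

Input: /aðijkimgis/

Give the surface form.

/m/ before /g/ (velar) → [ŋ]

[aðijkiŋgis]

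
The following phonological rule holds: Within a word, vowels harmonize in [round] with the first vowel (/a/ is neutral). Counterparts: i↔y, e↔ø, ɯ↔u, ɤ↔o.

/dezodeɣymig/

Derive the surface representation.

/o/ harmonizes with /e/ ([-round]) → [ɤ]
/y/ harmonizes with /e/ ([-round]) → [i]

[dezɤdeɣimig]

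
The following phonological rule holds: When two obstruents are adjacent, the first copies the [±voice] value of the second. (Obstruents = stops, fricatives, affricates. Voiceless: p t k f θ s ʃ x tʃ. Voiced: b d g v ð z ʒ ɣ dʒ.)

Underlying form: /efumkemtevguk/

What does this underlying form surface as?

[efumkemtevguk]

no segment meets the rule's conditions; no change.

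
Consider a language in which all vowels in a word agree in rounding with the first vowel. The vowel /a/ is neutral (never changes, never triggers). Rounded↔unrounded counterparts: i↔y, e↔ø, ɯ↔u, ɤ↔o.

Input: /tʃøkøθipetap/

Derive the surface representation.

[tʃøkøθypøtap]

/i/ harmonizes with /ø/ ([+round]) → [y]
/e/ harmonizes with /ø/ ([+round]) → [ø]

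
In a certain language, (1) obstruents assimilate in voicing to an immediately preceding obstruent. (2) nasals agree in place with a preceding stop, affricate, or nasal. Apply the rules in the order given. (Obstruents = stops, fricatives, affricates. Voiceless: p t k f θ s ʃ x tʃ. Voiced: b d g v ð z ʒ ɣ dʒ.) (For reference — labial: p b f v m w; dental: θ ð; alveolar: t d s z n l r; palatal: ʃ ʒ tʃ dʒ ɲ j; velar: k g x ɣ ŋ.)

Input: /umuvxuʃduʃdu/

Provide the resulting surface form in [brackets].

Rule 1: /x/ after /v/ (voiced) → [ɣ]
Rule 1: /d/ after /ʃ/ (voiceless) → [t]
Rule 1: /d/ after /ʃ/ (voiceless) → [t]
After rule 1: umuvɣuʃtuʃtu
Rule 2: no segment meets the rule's conditions; no change.

[umuvɣuʃtuʃtu]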